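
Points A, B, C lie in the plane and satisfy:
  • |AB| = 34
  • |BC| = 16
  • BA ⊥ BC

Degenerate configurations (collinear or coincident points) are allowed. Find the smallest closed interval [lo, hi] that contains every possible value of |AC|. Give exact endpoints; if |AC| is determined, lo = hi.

|AC| = 2·√(353)  (≈ 37.5766)

|AB| ∈ {34}
|BC| ∈ {16}
|AC| ∈ {2·√(353)}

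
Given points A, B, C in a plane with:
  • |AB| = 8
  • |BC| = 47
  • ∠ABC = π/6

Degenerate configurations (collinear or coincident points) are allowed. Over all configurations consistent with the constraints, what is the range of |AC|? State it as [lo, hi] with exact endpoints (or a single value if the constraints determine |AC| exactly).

|AC| = √(2273 - 376·√(3))  (≈ 40.2709)

|AB| ∈ {8}
|BC| ∈ {47}
|AC| ∈ {√(2273 - 376·√(3))}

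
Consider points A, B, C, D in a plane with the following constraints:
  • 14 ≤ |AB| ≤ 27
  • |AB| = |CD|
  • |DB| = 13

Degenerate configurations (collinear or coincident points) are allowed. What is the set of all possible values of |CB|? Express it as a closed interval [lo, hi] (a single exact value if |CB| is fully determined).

|AB| ∈ [14, 27]
|BD| ∈ {13}
|CD| ∈ [14, 27]
|AD| ∈ [1, 40]
|BC| ∈ [1, 40]
|AC| ∈ [0, 67]

|CB| ∈ [1, 40]  (≈ [1.0000, 40.0000])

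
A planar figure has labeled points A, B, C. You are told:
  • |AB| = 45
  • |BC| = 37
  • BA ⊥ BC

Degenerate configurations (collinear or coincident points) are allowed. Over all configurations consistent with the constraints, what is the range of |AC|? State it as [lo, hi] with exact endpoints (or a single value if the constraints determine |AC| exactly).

|AC| = √(3394)  (≈ 58.2580)

|AB| ∈ {45}
|BC| ∈ {37}
|AC| ∈ {√(3394)}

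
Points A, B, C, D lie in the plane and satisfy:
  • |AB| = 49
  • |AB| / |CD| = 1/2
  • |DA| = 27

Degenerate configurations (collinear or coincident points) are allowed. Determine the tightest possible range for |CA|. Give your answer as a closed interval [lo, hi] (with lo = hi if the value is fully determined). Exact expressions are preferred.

|AB| ∈ {49}
|AD| ∈ {27}
|CD| ∈ {98}
|BD| ∈ [22, 76]
|AC| ∈ [71, 125]
|BC| ∈ [22, 174]

|CA| ∈ [71, 125]  (≈ [71.0000, 125.0000])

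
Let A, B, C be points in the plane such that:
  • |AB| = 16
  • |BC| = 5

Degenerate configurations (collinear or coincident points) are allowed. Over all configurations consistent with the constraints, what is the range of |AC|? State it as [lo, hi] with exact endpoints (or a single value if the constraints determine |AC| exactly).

|AC| ∈ [11, 21]  (≈ [11.0000, 21.0000])

|AB| ∈ {16}
|BC| ∈ {5}
|AC| ∈ [11, 21]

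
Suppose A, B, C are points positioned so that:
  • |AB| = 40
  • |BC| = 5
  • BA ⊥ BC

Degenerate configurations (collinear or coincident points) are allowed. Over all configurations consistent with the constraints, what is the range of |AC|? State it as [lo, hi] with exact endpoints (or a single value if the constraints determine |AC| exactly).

|AC| = 5·√(65)  (≈ 40.3113)

|AB| ∈ {40}
|BC| ∈ {5}
|AC| ∈ {5·√(65)}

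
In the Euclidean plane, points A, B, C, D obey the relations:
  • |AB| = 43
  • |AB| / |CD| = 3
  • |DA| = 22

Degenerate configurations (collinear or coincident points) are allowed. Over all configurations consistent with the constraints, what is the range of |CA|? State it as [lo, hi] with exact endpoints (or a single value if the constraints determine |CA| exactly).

|CA| ∈ [23/3, 109/3]  (≈ [7.6667, 36.3333])

|AB| ∈ {43}
|AD| ∈ {22}
|CD| ∈ {43/3}
|BD| ∈ [21, 65]
|AC| ∈ [23/3, 109/3]
|BC| ∈ [20/3, 238/3]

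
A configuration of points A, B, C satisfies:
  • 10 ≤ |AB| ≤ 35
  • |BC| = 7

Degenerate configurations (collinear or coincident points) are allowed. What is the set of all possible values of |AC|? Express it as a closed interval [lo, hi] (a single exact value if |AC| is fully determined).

|AB| ∈ [10, 35]
|BC| ∈ {7}
|AC| ∈ [3, 42]

|AC| ∈ [3, 42]  (≈ [3.0000, 42.0000])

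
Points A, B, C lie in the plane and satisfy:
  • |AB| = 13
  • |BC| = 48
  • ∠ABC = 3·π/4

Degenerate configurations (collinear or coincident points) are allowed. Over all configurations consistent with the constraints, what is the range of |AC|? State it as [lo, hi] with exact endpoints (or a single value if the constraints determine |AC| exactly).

|AB| ∈ {13}
|BC| ∈ {48}
|AC| ∈ {√(624·√(2) + 2473)}

|AC| = √(624·√(2) + 2473)  (≈ 57.9264)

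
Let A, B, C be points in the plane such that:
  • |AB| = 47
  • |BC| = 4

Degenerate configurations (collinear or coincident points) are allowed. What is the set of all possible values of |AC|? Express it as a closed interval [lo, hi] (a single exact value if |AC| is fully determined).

|AB| ∈ {47}
|BC| ∈ {4}
|AC| ∈ [43, 51]

|AC| ∈ [43, 51]  (≈ [43.0000, 51.0000])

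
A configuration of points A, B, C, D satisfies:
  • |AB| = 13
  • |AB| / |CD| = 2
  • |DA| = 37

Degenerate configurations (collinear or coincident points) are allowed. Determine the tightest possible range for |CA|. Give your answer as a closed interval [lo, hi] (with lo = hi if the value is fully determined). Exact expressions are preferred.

|CA| ∈ [61/2, 87/2]  (≈ [30.5000, 43.5000])

|AB| ∈ {13}
|AD| ∈ {37}
|CD| ∈ {13/2}
|BD| ∈ [24, 50]
|AC| ∈ [61/2, 87/2]
|BC| ∈ [35/2, 113/2]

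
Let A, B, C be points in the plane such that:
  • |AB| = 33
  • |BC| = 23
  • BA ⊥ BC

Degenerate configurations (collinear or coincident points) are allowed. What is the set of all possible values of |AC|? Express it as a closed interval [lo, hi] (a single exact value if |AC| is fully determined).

|AB| ∈ {33}
|BC| ∈ {23}
|AC| ∈ {√(1618)}

|AC| = √(1618)  (≈ 40.2244)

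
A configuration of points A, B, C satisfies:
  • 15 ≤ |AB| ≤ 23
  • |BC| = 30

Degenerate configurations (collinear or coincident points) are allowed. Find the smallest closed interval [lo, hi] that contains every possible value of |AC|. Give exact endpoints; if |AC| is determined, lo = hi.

|AB| ∈ [15, 23]
|BC| ∈ {30}
|AC| ∈ [7, 53]

|AC| ∈ [7, 53]  (≈ [7.0000, 53.0000])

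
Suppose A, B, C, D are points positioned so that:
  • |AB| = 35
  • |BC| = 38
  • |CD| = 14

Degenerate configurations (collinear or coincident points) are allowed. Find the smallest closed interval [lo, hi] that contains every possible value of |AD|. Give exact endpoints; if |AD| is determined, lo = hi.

|AD| ∈ [0, 87]  (≈ [0.0000, 87.0000])

|AB| ∈ {35}
|BC| ∈ {38}
|CD| ∈ {14}
|AC| ∈ [3, 73]
|BD| ∈ [24, 52]
|AD| ∈ [0, 87]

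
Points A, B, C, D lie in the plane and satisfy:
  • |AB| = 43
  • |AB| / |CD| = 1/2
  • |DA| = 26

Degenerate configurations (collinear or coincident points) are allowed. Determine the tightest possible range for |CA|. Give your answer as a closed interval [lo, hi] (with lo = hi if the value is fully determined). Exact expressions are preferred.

|AB| ∈ {43}
|AD| ∈ {26}
|CD| ∈ {86}
|BD| ∈ [17, 69]
|AC| ∈ [60, 112]
|BC| ∈ [17, 155]

|CA| ∈ [60, 112]  (≈ [60.0000, 112.0000])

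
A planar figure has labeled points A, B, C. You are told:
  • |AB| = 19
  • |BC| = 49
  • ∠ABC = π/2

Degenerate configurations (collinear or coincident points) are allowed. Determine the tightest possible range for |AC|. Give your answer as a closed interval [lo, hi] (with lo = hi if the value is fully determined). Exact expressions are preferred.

|AC| = √(2762)  (≈ 52.5547)

|AB| ∈ {19}
|BC| ∈ {49}
|AC| ∈ {√(2762)}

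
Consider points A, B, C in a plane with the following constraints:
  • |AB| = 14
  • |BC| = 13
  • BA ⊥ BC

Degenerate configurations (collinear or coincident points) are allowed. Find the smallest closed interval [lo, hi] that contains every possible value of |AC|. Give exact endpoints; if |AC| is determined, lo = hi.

|AB| ∈ {14}
|BC| ∈ {13}
|AC| ∈ {√(365)}

|AC| = √(365)  (≈ 19.1050)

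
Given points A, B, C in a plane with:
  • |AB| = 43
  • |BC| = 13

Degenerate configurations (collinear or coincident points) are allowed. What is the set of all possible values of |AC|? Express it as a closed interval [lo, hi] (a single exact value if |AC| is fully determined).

|AB| ∈ {43}
|BC| ∈ {13}
|AC| ∈ [30, 56]

|AC| ∈ [30, 56]  (≈ [30.0000, 56.0000])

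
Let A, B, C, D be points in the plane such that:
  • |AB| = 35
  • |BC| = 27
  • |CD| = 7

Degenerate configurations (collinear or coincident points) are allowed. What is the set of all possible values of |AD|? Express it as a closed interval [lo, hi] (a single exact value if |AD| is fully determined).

|AD| ∈ [1, 69]  (≈ [1.0000, 69.0000])

|AB| ∈ {35}
|BC| ∈ {27}
|CD| ∈ {7}
|AC| ∈ [8, 62]
|BD| ∈ [20, 34]
|AD| ∈ [1, 69]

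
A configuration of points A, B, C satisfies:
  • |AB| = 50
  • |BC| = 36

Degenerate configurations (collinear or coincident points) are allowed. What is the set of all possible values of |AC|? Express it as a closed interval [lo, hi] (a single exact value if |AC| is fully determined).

|AB| ∈ {50}
|BC| ∈ {36}
|AC| ∈ [14, 86]

|AC| ∈ [14, 86]  (≈ [14.0000, 86.0000])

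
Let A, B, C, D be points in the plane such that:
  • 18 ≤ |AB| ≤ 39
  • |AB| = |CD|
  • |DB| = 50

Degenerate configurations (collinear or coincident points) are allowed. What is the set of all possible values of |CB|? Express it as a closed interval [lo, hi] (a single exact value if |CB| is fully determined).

|CB| ∈ [11, 89]  (≈ [11.0000, 89.0000])

|AB| ∈ [18, 39]
|BD| ∈ {50}
|CD| ∈ [18, 39]
|AD| ∈ [11, 89]
|BC| ∈ [11, 89]
|AC| ∈ [0, 128]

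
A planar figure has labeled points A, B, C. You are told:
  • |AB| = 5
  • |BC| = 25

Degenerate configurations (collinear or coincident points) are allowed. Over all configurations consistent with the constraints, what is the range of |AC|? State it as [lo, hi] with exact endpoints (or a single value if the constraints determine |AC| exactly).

|AB| ∈ {5}
|BC| ∈ {25}
|AC| ∈ [20, 30]

|AC| ∈ [20, 30]  (≈ [20.0000, 30.0000])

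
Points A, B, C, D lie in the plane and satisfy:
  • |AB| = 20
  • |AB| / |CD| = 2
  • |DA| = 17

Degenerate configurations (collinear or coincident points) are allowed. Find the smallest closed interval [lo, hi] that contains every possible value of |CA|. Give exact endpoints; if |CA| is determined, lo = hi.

|CA| ∈ [7, 27]  (≈ [7.0000, 27.0000])

|AB| ∈ {20}
|AD| ∈ {17}
|CD| ∈ {10}
|BD| ∈ [3, 37]
|AC| ∈ [7, 27]
|BC| ∈ [0, 47]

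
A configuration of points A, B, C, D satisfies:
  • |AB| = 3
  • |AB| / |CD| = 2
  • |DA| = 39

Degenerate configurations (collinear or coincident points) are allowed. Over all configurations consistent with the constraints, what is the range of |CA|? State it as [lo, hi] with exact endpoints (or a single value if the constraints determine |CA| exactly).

|AB| ∈ {3}
|AD| ∈ {39}
|CD| ∈ {3/2}
|BD| ∈ [36, 42]
|AC| ∈ [75/2, 81/2]
|BC| ∈ [69/2, 87/2]

|CA| ∈ [75/2, 81/2]  (≈ [37.5000, 40.5000])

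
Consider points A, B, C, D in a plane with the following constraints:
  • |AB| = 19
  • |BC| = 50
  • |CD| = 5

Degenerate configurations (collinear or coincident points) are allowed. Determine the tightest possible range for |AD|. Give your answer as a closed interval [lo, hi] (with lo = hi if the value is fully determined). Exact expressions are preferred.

|AD| ∈ [26, 74]  (≈ [26.0000, 74.0000])

|AB| ∈ {19}
|BC| ∈ {50}
|CD| ∈ {5}
|AC| ∈ [31, 69]
|BD| ∈ [45, 55]
|AD| ∈ [26, 74]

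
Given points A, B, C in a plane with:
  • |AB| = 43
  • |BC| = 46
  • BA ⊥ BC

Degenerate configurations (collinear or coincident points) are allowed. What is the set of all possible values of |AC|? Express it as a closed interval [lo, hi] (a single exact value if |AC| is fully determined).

|AC| = √(3965)  (≈ 62.9682)

|AB| ∈ {43}
|BC| ∈ {46}
|AC| ∈ {√(3965)}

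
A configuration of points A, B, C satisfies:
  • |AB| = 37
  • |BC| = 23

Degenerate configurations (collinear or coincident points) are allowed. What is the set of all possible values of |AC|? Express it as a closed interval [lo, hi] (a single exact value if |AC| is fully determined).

|AB| ∈ {37}
|BC| ∈ {23}
|AC| ∈ [14, 60]

|AC| ∈ [14, 60]  (≈ [14.0000, 60.0000])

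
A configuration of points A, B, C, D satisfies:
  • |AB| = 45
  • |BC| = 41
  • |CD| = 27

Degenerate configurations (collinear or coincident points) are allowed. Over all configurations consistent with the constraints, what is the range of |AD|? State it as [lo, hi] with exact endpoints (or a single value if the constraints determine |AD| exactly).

|AB| ∈ {45}
|BC| ∈ {41}
|CD| ∈ {27}
|AC| ∈ [4, 86]
|BD| ∈ [14, 68]
|AD| ∈ [0, 113]

|AD| ∈ [0, 113]  (≈ [0.0000, 113.0000])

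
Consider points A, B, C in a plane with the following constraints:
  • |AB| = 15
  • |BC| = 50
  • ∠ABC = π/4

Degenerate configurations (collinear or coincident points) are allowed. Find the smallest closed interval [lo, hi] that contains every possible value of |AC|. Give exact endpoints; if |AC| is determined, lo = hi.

|AB| ∈ {15}
|BC| ∈ {50}
|AC| ∈ {5·√(109 - 30·√(2))}

|AC| = 5·√(109 - 30·√(2))  (≈ 40.7963)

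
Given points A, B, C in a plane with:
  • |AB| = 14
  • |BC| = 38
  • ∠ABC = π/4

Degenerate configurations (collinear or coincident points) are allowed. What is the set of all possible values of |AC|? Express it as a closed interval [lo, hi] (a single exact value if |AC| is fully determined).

|AC| = 2·√(410 - 133·√(2))  (≈ 29.7933)

|AB| ∈ {14}
|BC| ∈ {38}
|AC| ∈ {2·√(410 - 133·√(2))}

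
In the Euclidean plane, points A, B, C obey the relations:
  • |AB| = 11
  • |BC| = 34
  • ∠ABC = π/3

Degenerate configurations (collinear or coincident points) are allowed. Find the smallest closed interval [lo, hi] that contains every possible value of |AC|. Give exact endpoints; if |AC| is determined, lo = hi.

|AC| = √(903)  (≈ 30.0500)

|AB| ∈ {11}
|BC| ∈ {34}
|AC| ∈ {√(903)}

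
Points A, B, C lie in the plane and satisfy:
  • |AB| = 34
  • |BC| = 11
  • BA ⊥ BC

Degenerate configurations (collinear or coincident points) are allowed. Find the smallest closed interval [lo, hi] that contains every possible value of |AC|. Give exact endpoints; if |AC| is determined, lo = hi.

|AC| = √(1277)  (≈ 35.7351)

|AB| ∈ {34}
|BC| ∈ {11}
|AC| ∈ {√(1277)}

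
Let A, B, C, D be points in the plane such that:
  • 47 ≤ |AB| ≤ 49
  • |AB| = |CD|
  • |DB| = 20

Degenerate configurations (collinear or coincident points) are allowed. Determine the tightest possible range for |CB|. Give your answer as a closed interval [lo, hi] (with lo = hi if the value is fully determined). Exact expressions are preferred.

|AB| ∈ [47, 49]
|BD| ∈ {20}
|CD| ∈ [47, 49]
|AD| ∈ [27, 69]
|BC| ∈ [27, 69]
|AC| ∈ [0, 118]

|CB| ∈ [27, 69]  (≈ [27.0000, 69.0000])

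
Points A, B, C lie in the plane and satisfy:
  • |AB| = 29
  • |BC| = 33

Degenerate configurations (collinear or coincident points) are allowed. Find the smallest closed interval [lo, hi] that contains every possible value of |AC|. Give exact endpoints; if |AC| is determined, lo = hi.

|AB| ∈ {29}
|BC| ∈ {33}
|AC| ∈ [4, 62]

|AC| ∈ [4, 62]  (≈ [4.0000, 62.0000])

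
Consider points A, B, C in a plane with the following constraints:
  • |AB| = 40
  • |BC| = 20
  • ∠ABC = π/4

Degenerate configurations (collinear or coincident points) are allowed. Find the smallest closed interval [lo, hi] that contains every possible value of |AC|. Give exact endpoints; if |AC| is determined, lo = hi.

|AC| = 20·√(5 - 2·√(2))  (≈ 29.4725)

|AB| ∈ {40}
|BC| ∈ {20}
|AC| ∈ {20·√(5 - 2·√(2))}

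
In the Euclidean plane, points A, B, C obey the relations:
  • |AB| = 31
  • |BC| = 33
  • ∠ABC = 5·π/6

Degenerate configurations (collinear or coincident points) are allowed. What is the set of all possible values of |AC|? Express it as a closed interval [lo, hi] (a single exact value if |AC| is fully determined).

|AB| ∈ {31}
|BC| ∈ {33}
|AC| ∈ {√(1023·√(3) + 2050)}

|AC| = √(1023·√(3) + 2050)  (≈ 61.8214)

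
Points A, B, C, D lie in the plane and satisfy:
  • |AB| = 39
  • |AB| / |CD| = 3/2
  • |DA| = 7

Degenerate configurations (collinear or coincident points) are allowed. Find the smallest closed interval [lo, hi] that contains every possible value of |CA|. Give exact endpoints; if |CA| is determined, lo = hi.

|AB| ∈ {39}
|AD| ∈ {7}
|CD| ∈ {26}
|BD| ∈ [32, 46]
|AC| ∈ [19, 33]
|BC| ∈ [6, 72]

|CA| ∈ [19, 33]  (≈ [19.0000, 33.0000])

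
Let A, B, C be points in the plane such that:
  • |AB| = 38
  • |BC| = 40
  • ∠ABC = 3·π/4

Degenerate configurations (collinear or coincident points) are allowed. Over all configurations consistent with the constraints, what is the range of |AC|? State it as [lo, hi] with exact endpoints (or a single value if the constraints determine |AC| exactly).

|AC| = 2·√(380·√(2) + 761)  (≈ 72.0667)

|AB| ∈ {38}
|BC| ∈ {40}
|AC| ∈ {2·√(380·√(2) + 761)}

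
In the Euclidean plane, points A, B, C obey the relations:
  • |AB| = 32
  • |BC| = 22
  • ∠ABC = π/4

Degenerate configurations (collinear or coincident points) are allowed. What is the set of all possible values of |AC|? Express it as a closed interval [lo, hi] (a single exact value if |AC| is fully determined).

|AC| = 2·√(377 - 176·√(2))  (≈ 22.6361)

|AB| ∈ {32}
|BC| ∈ {22}
|AC| ∈ {2·√(377 - 176·√(2))}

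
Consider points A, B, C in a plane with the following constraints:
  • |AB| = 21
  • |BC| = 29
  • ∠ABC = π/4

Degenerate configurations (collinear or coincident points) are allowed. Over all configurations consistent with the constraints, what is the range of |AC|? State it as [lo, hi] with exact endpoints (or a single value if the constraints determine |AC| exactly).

|AB| ∈ {21}
|BC| ∈ {29}
|AC| ∈ {√(1282 - 609·√(2))}

|AC| = √(1282 - 609·√(2))  (≈ 20.5120)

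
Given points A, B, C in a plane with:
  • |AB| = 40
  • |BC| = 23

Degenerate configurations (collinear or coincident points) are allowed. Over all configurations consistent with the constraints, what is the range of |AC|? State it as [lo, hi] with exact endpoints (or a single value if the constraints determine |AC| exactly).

|AC| ∈ [17, 63]  (≈ [17.0000, 63.0000])

|AB| ∈ {40}
|BC| ∈ {23}
|AC| ∈ [17, 63]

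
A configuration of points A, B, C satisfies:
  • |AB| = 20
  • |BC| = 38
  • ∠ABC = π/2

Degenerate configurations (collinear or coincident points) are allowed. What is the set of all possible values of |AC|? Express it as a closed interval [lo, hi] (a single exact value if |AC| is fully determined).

|AC| = 2·√(461)  (≈ 42.9418)

|AB| ∈ {20}
|BC| ∈ {38}
|AC| ∈ {2·√(461)}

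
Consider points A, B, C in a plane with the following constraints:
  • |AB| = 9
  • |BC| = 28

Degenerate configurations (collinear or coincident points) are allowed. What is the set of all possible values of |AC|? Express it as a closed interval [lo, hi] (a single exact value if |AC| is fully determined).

|AC| ∈ [19, 37]  (≈ [19.0000, 37.0000])

|AB| ∈ {9}
|BC| ∈ {28}
|AC| ∈ [19, 37]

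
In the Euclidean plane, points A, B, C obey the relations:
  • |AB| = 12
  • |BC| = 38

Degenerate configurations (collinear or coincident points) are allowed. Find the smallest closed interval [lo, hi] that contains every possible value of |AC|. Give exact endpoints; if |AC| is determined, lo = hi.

|AB| ∈ {12}
|BC| ∈ {38}
|AC| ∈ [26, 50]

|AC| ∈ [26, 50]  (≈ [26.0000, 50.0000])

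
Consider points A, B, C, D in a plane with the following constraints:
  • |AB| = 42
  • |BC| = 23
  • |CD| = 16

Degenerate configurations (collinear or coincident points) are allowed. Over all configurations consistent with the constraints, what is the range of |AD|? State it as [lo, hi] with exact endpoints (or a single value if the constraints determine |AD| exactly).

|AB| ∈ {42}
|BC| ∈ {23}
|CD| ∈ {16}
|AC| ∈ [19, 65]
|BD| ∈ [7, 39]
|AD| ∈ [3, 81]

|AD| ∈ [3, 81]  (≈ [3.0000, 81.0000])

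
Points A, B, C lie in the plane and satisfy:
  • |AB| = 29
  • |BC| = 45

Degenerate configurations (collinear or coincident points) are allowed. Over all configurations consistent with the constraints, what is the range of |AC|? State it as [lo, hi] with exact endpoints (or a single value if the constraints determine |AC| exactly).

|AB| ∈ {29}
|BC| ∈ {45}
|AC| ∈ [16, 74]

|AC| ∈ [16, 74]  (≈ [16.0000, 74.0000])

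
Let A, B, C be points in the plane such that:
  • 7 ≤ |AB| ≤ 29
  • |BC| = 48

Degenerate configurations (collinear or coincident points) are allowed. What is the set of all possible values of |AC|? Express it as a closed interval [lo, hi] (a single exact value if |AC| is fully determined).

|AC| ∈ [19, 77]  (≈ [19.0000, 77.0000])

|AB| ∈ [7, 29]
|BC| ∈ {48}
|AC| ∈ [19, 77]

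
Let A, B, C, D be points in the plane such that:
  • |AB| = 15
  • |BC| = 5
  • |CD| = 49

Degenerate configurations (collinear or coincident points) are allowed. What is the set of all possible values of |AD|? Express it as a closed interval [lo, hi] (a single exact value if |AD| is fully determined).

|AD| ∈ [29, 69]  (≈ [29.0000, 69.0000])

|AB| ∈ {15}
|BC| ∈ {5}
|CD| ∈ {49}
|AC| ∈ [10, 20]
|BD| ∈ [44, 54]
|AD| ∈ [29, 69]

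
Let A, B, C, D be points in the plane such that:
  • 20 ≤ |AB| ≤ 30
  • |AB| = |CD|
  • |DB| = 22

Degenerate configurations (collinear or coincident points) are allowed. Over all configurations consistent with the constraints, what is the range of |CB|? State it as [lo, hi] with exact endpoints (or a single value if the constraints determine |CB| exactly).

|AB| ∈ [20, 30]
|BD| ∈ {22}
|CD| ∈ [20, 30]
|AD| ∈ [0, 52]
|BC| ∈ [0, 52]
|AC| ∈ [0, 82]

|CB| ∈ [0, 52]  (≈ [0.0000, 52.0000])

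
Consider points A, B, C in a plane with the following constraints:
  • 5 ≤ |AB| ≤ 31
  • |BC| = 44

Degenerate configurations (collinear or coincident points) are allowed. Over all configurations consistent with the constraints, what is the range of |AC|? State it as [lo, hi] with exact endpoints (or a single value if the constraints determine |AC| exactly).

|AC| ∈ [13, 75]  (≈ [13.0000, 75.0000])

|AB| ∈ [5, 31]
|BC| ∈ {44}
|AC| ∈ [13, 75]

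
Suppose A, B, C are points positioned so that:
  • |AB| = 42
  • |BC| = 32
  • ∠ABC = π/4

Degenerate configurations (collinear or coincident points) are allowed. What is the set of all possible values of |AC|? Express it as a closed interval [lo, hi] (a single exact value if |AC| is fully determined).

|AB| ∈ {42}
|BC| ∈ {32}
|AC| ∈ {2·√(697 - 336·√(2))}

|AC| = 2·√(697 - 336·√(2))  (≈ 29.7875)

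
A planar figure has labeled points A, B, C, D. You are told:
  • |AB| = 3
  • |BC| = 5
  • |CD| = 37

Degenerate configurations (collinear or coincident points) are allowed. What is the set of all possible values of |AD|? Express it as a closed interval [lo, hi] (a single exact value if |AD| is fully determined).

|AB| ∈ {3}
|BC| ∈ {5}
|CD| ∈ {37}
|AC| ∈ [2, 8]
|BD| ∈ [32, 42]
|AD| ∈ [29, 45]

|AD| ∈ [29, 45]  (≈ [29.0000, 45.0000])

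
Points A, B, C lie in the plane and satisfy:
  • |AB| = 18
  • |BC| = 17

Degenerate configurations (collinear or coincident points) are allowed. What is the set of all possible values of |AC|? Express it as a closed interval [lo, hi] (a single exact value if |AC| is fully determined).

|AC| ∈ [1, 35]  (≈ [1.0000, 35.0000])

|AB| ∈ {18}
|BC| ∈ {17}
|AC| ∈ [1, 35]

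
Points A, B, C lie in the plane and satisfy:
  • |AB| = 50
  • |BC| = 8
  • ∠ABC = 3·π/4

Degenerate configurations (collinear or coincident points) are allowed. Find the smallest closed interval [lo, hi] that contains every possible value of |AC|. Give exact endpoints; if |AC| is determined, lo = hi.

|AC| = 2·√(100·√(2) + 641)  (≈ 55.9436)

|AB| ∈ {50}
|BC| ∈ {8}
|AC| ∈ {2·√(100·√(2) + 641)}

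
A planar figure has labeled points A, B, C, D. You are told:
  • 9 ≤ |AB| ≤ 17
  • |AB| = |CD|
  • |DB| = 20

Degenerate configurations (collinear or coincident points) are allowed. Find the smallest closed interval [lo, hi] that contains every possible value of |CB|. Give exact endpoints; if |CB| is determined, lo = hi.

|AB| ∈ [9, 17]
|BD| ∈ {20}
|CD| ∈ [9, 17]
|AD| ∈ [3, 37]
|BC| ∈ [3, 37]
|AC| ∈ [0, 54]

|CB| ∈ [3, 37]  (≈ [3.0000, 37.0000])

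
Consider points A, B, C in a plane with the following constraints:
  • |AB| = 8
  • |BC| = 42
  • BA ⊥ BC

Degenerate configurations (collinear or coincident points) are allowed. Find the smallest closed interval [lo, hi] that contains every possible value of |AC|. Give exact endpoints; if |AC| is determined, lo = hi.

|AC| = 2·√(457)  (≈ 42.7551)

|AB| ∈ {8}
|BC| ∈ {42}
|AC| ∈ {2·√(457)}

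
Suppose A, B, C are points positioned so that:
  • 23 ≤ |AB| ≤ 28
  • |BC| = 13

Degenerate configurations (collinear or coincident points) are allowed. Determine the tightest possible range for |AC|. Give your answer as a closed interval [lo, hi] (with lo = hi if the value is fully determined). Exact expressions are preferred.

|AC| ∈ [10, 41]  (≈ [10.0000, 41.0000])

|AB| ∈ [23, 28]
|BC| ∈ {13}
|AC| ∈ [10, 41]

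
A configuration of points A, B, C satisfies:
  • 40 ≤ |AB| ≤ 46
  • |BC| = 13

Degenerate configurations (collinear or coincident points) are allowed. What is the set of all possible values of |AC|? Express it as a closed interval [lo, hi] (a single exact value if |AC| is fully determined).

|AC| ∈ [27, 59]  (≈ [27.0000, 59.0000])

|AB| ∈ [40, 46]
|BC| ∈ {13}
|AC| ∈ [27, 59]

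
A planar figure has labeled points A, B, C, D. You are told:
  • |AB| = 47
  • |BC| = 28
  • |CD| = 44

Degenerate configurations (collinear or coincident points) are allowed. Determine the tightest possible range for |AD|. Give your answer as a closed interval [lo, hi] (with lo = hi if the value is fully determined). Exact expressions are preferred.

|AB| ∈ {47}
|BC| ∈ {28}
|CD| ∈ {44}
|AC| ∈ [19, 75]
|BD| ∈ [16, 72]
|AD| ∈ [0, 119]

|AD| ∈ [0, 119]  (≈ [0.0000, 119.0000])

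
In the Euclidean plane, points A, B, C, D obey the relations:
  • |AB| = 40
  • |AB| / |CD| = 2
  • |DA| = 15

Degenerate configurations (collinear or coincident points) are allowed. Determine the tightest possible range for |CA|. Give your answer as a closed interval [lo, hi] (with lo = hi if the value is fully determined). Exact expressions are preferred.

|CA| ∈ [5, 35]  (≈ [5.0000, 35.0000])

|AB| ∈ {40}
|AD| ∈ {15}
|CD| ∈ {20}
|BD| ∈ [25, 55]
|AC| ∈ [5, 35]
|BC| ∈ [5, 75]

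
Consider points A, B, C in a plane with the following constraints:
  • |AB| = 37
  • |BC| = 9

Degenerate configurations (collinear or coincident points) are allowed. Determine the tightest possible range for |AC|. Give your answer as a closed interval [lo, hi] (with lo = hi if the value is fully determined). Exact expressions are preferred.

|AB| ∈ {37}
|BC| ∈ {9}
|AC| ∈ [28, 46]

|AC| ∈ [28, 46]  (≈ [28.0000, 46.0000])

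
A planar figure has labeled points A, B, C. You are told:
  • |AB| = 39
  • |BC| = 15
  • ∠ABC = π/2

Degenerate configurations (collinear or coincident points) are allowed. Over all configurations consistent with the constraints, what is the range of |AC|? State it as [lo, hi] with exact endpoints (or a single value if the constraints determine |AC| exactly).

|AB| ∈ {39}
|BC| ∈ {15}
|AC| ∈ {3·√(194)}

|AC| = 3·√(194)  (≈ 41.7852)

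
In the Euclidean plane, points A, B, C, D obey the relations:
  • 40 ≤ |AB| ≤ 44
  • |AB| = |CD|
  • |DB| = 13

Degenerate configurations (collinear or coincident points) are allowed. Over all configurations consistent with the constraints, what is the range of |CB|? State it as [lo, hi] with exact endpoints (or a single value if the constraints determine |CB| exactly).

|CB| ∈ [27, 57]  (≈ [27.0000, 57.0000])

|AB| ∈ [40, 44]
|BD| ∈ {13}
|CD| ∈ [40, 44]
|AD| ∈ [27, 57]
|BC| ∈ [27, 57]
|AC| ∈ [0, 101]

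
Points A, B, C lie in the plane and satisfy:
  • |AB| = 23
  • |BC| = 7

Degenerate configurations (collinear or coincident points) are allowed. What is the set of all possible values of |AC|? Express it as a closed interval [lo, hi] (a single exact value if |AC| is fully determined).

|AC| ∈ [16, 30]  (≈ [16.0000, 30.0000])

|AB| ∈ {23}
|BC| ∈ {7}
|AC| ∈ [16, 30]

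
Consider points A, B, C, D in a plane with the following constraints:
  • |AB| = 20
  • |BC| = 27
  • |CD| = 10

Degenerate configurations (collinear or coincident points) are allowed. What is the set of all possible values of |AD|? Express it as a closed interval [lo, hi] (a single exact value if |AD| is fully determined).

|AD| ∈ [0, 57]  (≈ [0.0000, 57.0000])

|AB| ∈ {20}
|BC| ∈ {27}
|CD| ∈ {10}
|AC| ∈ [7, 47]
|BD| ∈ [17, 37]
|AD| ∈ [0, 57]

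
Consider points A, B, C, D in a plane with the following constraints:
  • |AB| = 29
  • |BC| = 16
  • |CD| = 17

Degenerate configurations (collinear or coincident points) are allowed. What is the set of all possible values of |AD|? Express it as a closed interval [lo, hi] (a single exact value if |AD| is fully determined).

|AD| ∈ [0, 62]  (≈ [0.0000, 62.0000])

|AB| ∈ {29}
|BC| ∈ {16}
|CD| ∈ {17}
|AC| ∈ [13, 45]
|BD| ∈ [1, 33]
|AD| ∈ [0, 62]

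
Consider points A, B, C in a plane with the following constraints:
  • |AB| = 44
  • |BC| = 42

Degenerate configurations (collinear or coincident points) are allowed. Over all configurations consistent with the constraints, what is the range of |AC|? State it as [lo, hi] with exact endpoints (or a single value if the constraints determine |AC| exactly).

|AC| ∈ [2, 86]  (≈ [2.0000, 86.0000])

|AB| ∈ {44}
|BC| ∈ {42}
|AC| ∈ [2, 86]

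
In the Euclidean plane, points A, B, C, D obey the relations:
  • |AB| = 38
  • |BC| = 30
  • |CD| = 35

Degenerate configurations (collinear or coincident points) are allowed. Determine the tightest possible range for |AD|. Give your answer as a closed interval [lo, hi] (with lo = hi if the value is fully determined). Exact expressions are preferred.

|AB| ∈ {38}
|BC| ∈ {30}
|CD| ∈ {35}
|AC| ∈ [8, 68]
|BD| ∈ [5, 65]
|AD| ∈ [0, 103]

|AD| ∈ [0, 103]  (≈ [0.0000, 103.0000])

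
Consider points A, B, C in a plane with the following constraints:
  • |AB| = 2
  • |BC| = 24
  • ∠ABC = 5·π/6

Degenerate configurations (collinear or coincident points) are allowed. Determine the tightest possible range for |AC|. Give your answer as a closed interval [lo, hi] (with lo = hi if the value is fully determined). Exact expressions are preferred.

|AC| = 2·√(12·√(3) + 145)  (≈ 25.7515)

|AB| ∈ {2}
|BC| ∈ {24}
|AC| ∈ {2·√(12·√(3) + 145)}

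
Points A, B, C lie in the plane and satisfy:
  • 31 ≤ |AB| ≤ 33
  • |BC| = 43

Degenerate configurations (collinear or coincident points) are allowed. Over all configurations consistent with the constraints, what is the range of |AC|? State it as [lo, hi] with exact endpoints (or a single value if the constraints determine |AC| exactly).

|AC| ∈ [10, 76]  (≈ [10.0000, 76.0000])

|AB| ∈ [31, 33]
|BC| ∈ {43}
|AC| ∈ [10, 76]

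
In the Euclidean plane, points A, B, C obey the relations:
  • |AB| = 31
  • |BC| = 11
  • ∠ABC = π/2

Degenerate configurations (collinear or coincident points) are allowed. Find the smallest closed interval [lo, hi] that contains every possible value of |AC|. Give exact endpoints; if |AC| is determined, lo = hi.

|AC| = √(1082)  (≈ 32.8938)

|AB| ∈ {31}
|BC| ∈ {11}
|AC| ∈ {√(1082)}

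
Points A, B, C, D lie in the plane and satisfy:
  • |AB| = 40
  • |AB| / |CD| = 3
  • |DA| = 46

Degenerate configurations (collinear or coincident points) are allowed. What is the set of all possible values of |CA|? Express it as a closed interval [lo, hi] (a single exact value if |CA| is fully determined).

|AB| ∈ {40}
|AD| ∈ {46}
|CD| ∈ {40/3}
|BD| ∈ [6, 86]
|AC| ∈ [98/3, 178/3]
|BC| ∈ [0, 298/3]

|CA| ∈ [98/3, 178/3]  (≈ [32.6667, 59.3333])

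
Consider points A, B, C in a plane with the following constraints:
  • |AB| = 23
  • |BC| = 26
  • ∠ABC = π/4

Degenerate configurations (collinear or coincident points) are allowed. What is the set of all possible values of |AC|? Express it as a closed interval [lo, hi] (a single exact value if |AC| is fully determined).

|AC| = √(1205 - 598·√(2))  (≈ 18.9552)

|AB| ∈ {23}
|BC| ∈ {26}
|AC| ∈ {√(1205 - 598·√(2))}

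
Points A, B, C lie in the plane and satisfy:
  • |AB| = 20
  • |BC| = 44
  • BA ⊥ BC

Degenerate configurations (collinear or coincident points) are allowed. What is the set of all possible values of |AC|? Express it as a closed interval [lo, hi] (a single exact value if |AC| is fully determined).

|AB| ∈ {20}
|BC| ∈ {44}
|AC| ∈ {4·√(146)}

|AC| = 4·√(146)  (≈ 48.3322)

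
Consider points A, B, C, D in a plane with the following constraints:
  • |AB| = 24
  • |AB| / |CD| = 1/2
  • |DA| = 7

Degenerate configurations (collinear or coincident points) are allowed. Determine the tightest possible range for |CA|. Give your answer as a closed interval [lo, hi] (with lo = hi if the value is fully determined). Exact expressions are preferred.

|CA| ∈ [41, 55]  (≈ [41.0000, 55.0000])

|AB| ∈ {24}
|AD| ∈ {7}
|CD| ∈ {48}
|BD| ∈ [17, 31]
|AC| ∈ [41, 55]
|BC| ∈ [17, 79]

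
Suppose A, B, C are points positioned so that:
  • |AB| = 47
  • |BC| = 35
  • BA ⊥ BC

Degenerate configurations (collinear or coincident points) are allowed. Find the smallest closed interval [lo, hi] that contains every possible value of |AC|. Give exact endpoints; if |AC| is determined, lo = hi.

|AB| ∈ {47}
|BC| ∈ {35}
|AC| ∈ {√(3434)}

|AC| = √(3434)  (≈ 58.6003)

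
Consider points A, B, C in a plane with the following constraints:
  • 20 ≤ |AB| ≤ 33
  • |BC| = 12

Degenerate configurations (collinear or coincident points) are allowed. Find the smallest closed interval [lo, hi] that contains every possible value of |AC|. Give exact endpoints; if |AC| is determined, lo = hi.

|AC| ∈ [8, 45]  (≈ [8.0000, 45.0000])

|AB| ∈ [20, 33]
|BC| ∈ {12}
|AC| ∈ [8, 45]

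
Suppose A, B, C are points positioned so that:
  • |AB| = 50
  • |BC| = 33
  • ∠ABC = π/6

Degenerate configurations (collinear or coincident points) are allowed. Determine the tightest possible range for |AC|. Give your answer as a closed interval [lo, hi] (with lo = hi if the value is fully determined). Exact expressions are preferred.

|AB| ∈ {50}
|BC| ∈ {33}
|AC| ∈ {√(3589 - 1650·√(3))}

|AC| = √(3589 - 1650·√(3))  (≈ 27.0392)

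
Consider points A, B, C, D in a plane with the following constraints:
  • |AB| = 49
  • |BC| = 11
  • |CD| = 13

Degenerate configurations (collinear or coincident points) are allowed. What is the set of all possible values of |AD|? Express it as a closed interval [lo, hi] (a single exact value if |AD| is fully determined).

|AB| ∈ {49}
|BC| ∈ {11}
|CD| ∈ {13}
|AC| ∈ [38, 60]
|BD| ∈ [2, 24]
|AD| ∈ [25, 73]

|AD| ∈ [25, 73]  (≈ [25.0000, 73.0000])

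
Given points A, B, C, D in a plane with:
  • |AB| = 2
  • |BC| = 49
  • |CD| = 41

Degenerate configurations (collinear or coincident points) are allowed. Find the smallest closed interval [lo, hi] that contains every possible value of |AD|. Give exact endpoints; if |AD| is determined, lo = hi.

|AB| ∈ {2}
|BC| ∈ {49}
|CD| ∈ {41}
|AC| ∈ [47, 51]
|BD| ∈ [8, 90]
|AD| ∈ [6, 92]

|AD| ∈ [6, 92]  (≈ [6.0000, 92.0000])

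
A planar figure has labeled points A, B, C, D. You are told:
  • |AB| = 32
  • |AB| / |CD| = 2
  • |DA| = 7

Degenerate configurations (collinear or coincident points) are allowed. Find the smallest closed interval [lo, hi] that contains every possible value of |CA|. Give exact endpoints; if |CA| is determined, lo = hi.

|AB| ∈ {32}
|AD| ∈ {7}
|CD| ∈ {16}
|BD| ∈ [25, 39]
|AC| ∈ [9, 23]
|BC| ∈ [9, 55]

|CA| ∈ [9, 23]  (≈ [9.0000, 23.0000])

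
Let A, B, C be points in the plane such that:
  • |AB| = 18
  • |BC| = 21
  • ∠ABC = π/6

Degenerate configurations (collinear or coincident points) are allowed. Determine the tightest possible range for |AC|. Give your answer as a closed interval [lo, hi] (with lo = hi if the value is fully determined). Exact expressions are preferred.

|AB| ∈ {18}
|BC| ∈ {21}
|AC| ∈ {3·√(85 - 42·√(3))}

|AC| = 3·√(85 - 42·√(3))  (≈ 10.5017)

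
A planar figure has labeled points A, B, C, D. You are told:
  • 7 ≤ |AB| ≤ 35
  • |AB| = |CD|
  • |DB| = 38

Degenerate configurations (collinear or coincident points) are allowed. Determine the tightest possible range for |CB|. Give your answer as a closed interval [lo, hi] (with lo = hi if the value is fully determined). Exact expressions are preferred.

|CB| ∈ [3, 73]  (≈ [3.0000, 73.0000])

|AB| ∈ [7, 35]
|BD| ∈ {38}
|CD| ∈ [7, 35]
|AD| ∈ [3, 73]
|BC| ∈ [3, 73]
|AC| ∈ [0, 108]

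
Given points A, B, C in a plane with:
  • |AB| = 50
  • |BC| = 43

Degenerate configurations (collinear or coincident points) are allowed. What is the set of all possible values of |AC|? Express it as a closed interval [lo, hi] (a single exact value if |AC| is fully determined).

|AC| ∈ [7, 93]  (≈ [7.0000, 93.0000])

|AB| ∈ {50}
|BC| ∈ {43}
|AC| ∈ [7, 93]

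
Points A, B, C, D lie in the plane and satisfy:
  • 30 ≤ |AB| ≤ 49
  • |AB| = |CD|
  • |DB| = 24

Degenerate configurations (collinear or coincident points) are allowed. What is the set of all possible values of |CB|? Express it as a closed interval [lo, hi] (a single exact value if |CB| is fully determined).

|CB| ∈ [6, 73]  (≈ [6.0000, 73.0000])

|AB| ∈ [30, 49]
|BD| ∈ {24}
|CD| ∈ [30, 49]
|AD| ∈ [6, 73]
|BC| ∈ [6, 73]
|AC| ∈ [0, 122]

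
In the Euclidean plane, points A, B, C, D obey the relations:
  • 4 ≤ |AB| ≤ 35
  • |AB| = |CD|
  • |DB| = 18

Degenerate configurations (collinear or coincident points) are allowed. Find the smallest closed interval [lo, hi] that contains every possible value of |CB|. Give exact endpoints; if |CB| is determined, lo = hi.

|CB| ∈ [0, 53]  (≈ [0.0000, 53.0000])

|AB| ∈ [4, 35]
|BD| ∈ {18}
|CD| ∈ [4, 35]
|AD| ∈ [0, 53]
|BC| ∈ [0, 53]
|AC| ∈ [0, 88]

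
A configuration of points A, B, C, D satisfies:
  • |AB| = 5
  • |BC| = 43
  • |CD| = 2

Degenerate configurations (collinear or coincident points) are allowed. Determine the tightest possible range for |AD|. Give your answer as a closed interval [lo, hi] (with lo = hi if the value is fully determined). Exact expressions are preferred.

|AD| ∈ [36, 50]  (≈ [36.0000, 50.0000])

|AB| ∈ {5}
|BC| ∈ {43}
|CD| ∈ {2}
|AC| ∈ [38, 48]
|BD| ∈ [41, 45]
|AD| ∈ [36, 50]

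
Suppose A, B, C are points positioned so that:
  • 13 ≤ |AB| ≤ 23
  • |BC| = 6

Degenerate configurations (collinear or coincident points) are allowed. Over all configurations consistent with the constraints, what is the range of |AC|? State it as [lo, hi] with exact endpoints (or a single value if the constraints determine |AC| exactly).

|AC| ∈ [7, 29]  (≈ [7.0000, 29.0000])

|AB| ∈ [13, 23]
|BC| ∈ {6}
|AC| ∈ [7, 29]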